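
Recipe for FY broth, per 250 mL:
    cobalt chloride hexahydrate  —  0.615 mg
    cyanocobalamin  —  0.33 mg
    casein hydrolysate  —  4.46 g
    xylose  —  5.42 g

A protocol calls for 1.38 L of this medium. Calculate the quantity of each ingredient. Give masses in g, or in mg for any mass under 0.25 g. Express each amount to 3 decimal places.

cobalt chloride hexahydrate 3.395 mg; cyanocobalamin 1.822 mg; casein hydrolysate 24.619 g; xylose 29.918 g

Ratio of target to recipe volume: 1380 / 250 = 5.52.
cobalt chloride hexahydrate: 0.615 mg × (1380 mL / 250 mL) = 3.395 mg
cyanocobalamin: 0.33 mg × (1380 mL / 250 mL) = 1.822 mg
casein hydrolysate: 4.46 g × (1380 mL / 250 mL) = 24.619 g
xylose: 5.42 g × (1380 mL / 250 mL) = 29.918 g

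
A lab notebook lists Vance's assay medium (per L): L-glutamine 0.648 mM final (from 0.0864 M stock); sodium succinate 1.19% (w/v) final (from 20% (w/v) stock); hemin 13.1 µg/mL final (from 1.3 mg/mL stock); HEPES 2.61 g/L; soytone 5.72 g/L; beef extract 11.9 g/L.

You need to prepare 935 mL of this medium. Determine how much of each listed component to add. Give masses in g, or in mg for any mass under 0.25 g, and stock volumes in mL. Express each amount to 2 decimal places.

L-glutamine 7.01 mL; sodium succinate 55.63 mL; hemin 9.42 mL; HEPES 2.44 g; soytone 5.35 g; beef extract 11.13 g

Scale factor relative to 1 L: 0.935.
L-glutamine: V = C2·V2/C1 = 0.648 mM × 935 mL ÷ 86.4 mM = 7.01 mL
sodium succinate: V = C2·V2/C1 = 1.19% ÷ 20% × 935 mL = 55.63 mL
hemin: C1V1 = C2V2 → 13.1 µg/mL × 935 mL ÷ 1300 µg/mL = 9.42 mL
HEPES: 2.61 g/L × 0.935 L = 2.44 g
soytone: 5.72 g/L × 0.935 L = 5.35 g
beef extract: 11.9 g/L × 0.935 L = 11.13 g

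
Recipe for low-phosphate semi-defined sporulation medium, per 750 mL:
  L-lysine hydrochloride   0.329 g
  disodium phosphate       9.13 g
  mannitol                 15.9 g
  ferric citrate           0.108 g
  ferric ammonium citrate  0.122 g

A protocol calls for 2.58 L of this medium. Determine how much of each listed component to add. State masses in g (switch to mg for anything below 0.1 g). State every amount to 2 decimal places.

Scale factor = 2580 mL / 750 mL = 3.44.
L-lysine hydrochloride: 0.329 g × (2580 mL / 750 mL) = 1.13 g
disodium phosphate: 9.13 g × (2580 mL / 750 mL) = 31.41 g
mannitol: 15.9 g × (2580 mL / 750 mL) = 54.70 g
ferric citrate: 0.108 g × (2580 mL / 750 mL) = 0.37 g
ferric ammonium citrate: 0.122 g × (2580 mL / 750 mL) = 0.42 g

L-lysine hydrochloride 1.13 g; disodium phosphate 31.41 g; mannitol 54.70 g; ferric citrate 0.37 g; ferric ammonium citrate 0.42 g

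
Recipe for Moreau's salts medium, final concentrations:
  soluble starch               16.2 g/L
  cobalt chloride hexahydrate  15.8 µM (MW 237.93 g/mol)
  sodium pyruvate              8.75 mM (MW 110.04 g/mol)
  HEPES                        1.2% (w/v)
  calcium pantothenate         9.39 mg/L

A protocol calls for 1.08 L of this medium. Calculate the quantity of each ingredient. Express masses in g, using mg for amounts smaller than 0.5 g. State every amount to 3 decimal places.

Working volume: 1.08 L.
soluble starch: 16.2 g/L × 1.08 L = 17.496 g
cobalt chloride hexahydrate: 15.8 µmol/L × 237.93 g/mol × 1.08 L ÷ 1000 = 4.060 mg
sodium pyruvate: 8.75 mmol/L × 110.04 g/mol × 1.08 L ÷ 1000 = 1.040 g
HEPES: 1.2 g per 100 mL × 1080 mL ÷ 100 = 12.960 g
calcium pantothenate: 9.39 mg/L × 1.08 L = 10.141 mg

soluble starch 17.496 g; cobalt chloride hexahydrate 4.060 mg; sodium pyruvate 1.040 g; HEPES 12.960 g; calcium pantothenate 10.141 mg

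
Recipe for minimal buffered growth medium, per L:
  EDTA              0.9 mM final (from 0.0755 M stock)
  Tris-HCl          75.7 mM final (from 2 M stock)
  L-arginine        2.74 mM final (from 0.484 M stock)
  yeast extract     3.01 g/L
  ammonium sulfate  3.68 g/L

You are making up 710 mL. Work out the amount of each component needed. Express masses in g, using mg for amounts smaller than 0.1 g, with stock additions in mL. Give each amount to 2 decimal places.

Target volume = 710 mL = 0.71 L.
EDTA: V = C2·V2/C1 = 0.9 mM × 710 mL ÷ 75.5 mM = 8.46 mL
Tris-HCl: dilute stock: 75.7 mM × 710 mL ÷ 2000 mM = 26.87 mL
L-arginine: V = C2·V2/C1 = 2.74 mM × 710 mL ÷ 484 mM = 4.02 mL
yeast extract: 3.01 g/L × 0.71 L = 2.14 g
ammonium sulfate: 3.68 g/L × 0.71 L = 2.61 g

EDTA 8.46 mL; Tris-HCl 26.87 mL; L-arginine 4.02 mL; yeast extract 2.14 g; ammonium sulfate 2.61 g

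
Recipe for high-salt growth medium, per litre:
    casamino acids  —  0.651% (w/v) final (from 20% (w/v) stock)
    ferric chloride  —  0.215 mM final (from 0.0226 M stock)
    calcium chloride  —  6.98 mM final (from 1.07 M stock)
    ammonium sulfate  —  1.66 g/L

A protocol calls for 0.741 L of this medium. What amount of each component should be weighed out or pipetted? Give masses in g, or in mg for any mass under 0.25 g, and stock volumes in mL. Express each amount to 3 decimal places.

Scale factor relative to 1 L: 0.741.
casamino acids: C1V1 = C2V2 → 0.651% ÷ 20% × 741 mL = 24.120 mL
ferric chloride: V = C2·V2/C1 = 0.215 mM × 741 mL ÷ 22.6 mM = 7.049 mL
calcium chloride: dilute stock: 6.98 mM × 741 mL ÷ 1070 mM = 4.834 mL
ammonium sulfate: 1.66 g/L × 0.741 L = 1.230 g

casamino acids 24.120 mL; ferric chloride 7.049 mL; calcium chloride 4.834 mL; ammonium sulfate 1.230 g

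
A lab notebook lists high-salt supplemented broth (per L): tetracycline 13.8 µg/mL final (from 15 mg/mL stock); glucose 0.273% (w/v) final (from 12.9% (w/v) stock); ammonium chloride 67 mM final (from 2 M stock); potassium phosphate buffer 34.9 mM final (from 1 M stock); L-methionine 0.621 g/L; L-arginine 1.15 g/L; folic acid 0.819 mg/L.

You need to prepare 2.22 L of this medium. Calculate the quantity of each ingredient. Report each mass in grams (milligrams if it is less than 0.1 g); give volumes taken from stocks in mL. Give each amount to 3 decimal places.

tetracycline 2.042 mL; glucose 46.981 mL; ammonium chloride 74.370 mL; potassium phosphate buffer 77.478 mL; L-methionine 1.379 g; L-arginine 2.553 g; folic acid 1.818 mg

Scale factor relative to 1 L: 2.22.
tetracycline: dilute stock: 13.8 µg/mL × 2220 mL ÷ 15000 µg/mL = 2.042 mL
glucose: V = C2·V2/C1 = 0.273% ÷ 12.9% × 2220 mL = 46.981 mL
ammonium chloride: dilute stock: 67 mM × 2220 mL ÷ 2000 mM = 74.370 mL
potassium phosphate buffer: dilute stock: 34.9 mM × 2220 mL ÷ 1000 mM = 77.478 mL
L-methionine: 0.621 g/L × 2.22 L = 1.379 g
L-arginine: 1.15 g/L × 2.22 L = 2.553 g
folic acid: 0.819 mg/L × 2.22 L = 1.818 mg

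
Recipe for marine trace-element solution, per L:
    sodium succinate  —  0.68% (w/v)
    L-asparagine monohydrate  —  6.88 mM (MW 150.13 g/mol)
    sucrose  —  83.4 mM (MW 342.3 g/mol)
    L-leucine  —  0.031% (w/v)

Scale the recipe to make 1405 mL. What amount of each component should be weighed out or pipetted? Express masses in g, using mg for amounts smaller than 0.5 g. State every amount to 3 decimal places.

Target volume = 1405 mL = 1.405 L.
sodium succinate: 0.68 g per 100 mL × 1405 mL ÷ 100 = 9.554 g
L-asparagine monohydrate: 6.88 mmol/L × 150.13 g/mol × 1.405 L ÷ 1000 = 1.451 g
sucrose: 83.4 mmol/L × 342.3 g/mol × 1.405 L ÷ 1000 = 40.110 g
L-leucine: 0.031% w/v = 0.31 g/L → 0.31 × 1.405 L = 0.43555 g = 435.550 mg

sodium succinate 9.554 g; L-asparagine monohydrate 1.451 g; sucrose 40.110 g; L-leucine 435.550 mg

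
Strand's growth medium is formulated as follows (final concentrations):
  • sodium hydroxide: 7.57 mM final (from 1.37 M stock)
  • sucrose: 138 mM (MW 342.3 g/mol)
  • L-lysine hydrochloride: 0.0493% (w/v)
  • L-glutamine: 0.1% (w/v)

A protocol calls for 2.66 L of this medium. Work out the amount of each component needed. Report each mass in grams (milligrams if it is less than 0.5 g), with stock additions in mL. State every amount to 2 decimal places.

Scale factor relative to 1 L: 2.66.
sodium hydroxide: V = C2·V2/C1 = 7.57 mM × 2660 mL ÷ 1370 mM = 14.70 mL
sucrose: 138 mmol/L × 342.3 g/mol × 2.66 L ÷ 1000 = 125.65 g
L-lysine hydrochloride: 0.0493% w/v = 0.493 g/L → 0.493 × 2.66 L = 1.31 g
L-glutamine: 0.1 g per 100 mL × 2660 mL ÷ 100 = 2.66 g

sodium hydroxide 14.70 mL; sucrose 125.65 g; L-lysine hydrochloride 1.31 g; L-glutamine 2.66 g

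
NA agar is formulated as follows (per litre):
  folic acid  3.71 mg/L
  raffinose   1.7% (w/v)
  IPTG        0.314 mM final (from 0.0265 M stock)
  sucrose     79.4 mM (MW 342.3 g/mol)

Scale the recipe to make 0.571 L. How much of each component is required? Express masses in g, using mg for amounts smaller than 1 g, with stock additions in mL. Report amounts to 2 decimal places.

folic acid 2.12 mg; raffinose 9.71 g; IPTG 6.77 mL; sucrose 15.52 g

Working volume: 0.571 L.
folic acid: 3.71 mg/L × 0.571 L = 2.12 mg
raffinose: 1.7 g per 100 mL × 571 mL ÷ 100 = 9.71 g
IPTG: C1V1 = C2V2 → 0.314 mM × 571 mL ÷ 26.5 mM = 6.77 mL
sucrose: 79.4 mmol/L × 342.3 g/mol × 0.571 L ÷ 1000 = 15.52 g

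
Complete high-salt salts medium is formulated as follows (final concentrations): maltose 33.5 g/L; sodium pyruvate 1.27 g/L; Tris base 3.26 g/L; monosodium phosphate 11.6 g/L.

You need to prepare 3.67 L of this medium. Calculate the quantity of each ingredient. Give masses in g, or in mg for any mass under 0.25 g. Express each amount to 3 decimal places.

maltose 122.945 g; sodium pyruvate 4.661 g; Tris base 11.964 g; monosodium phosphate 42.572 g

Working volume: 3.67 L.
maltose: 33.5 g/L × 3.67 L = 122.945 g
sodium pyruvate: 1.27 g/L × 3.67 L = 4.661 g
Tris base: 3.26 g/L × 3.67 L = 11.964 g
monosodium phosphate: 11.6 g/L × 3.67 L = 42.572 g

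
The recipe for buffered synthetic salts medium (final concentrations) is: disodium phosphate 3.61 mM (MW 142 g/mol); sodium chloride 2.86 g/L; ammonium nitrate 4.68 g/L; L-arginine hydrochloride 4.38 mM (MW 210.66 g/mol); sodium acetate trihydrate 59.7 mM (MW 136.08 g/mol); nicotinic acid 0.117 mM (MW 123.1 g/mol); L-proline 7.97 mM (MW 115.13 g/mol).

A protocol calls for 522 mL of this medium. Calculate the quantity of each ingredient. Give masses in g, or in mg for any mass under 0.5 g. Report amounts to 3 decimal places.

Scale factor relative to 1 L: 0.522.
disodium phosphate: 3.61 mmol/L × 142 mg/mmol × 0.522 L = 267.588 mg
sodium chloride: 2.86 g/L × 0.522 L = 1.493 g
ammonium nitrate: 4.68 g/L × 0.522 L = 2.443 g
L-arginine hydrochloride: 4.38 mmol/L × 210.66 mg/mmol × 0.522 L = 481.645 mg
sodium acetate trihydrate: 59.7 mmol/L × 136.08 g/mol × 0.522 L ÷ 1000 = 4.241 g
nicotinic acid: 0.117 mmol/L × 123.1 mg/mmol × 0.522 L = 7.518 mg
L-proline: 7.97 mmol/L × 115.13 mg/mmol × 0.522 L = 478.980 mg

disodium phosphate 267.588 mg; sodium chloride 1.493 g; ammonium nitrate 2.443 g; L-arginine hydrochloride 481.645 mg; sodium acetate trihydrate 4.241 g; nicotinic acid 7.518 mg; L-proline 478.980 mg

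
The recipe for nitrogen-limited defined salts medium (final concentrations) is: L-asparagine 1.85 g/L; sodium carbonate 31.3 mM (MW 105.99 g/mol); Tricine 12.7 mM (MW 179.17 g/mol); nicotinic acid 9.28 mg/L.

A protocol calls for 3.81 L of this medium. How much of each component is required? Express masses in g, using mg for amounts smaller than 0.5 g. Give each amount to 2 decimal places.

L-asparagine 7.05 g; sodium carbonate 12.64 g; Tricine 8.67 g; nicotinic acid 35.36 mg

Scale factor relative to 1 L: 3.81.
L-asparagine: 1.85 g/L × 3.81 L = 7.05 g
sodium carbonate: 31.3 mmol/L × 105.99 g/mol × 3.81 L ÷ 1000 = 12.64 g
Tricine: 12.7 mmol/L × 179.17 g/mol × 3.81 L ÷ 1000 = 8.67 g
nicotinic acid: 9.28 mg/L × 3.81 L = 35.36 mg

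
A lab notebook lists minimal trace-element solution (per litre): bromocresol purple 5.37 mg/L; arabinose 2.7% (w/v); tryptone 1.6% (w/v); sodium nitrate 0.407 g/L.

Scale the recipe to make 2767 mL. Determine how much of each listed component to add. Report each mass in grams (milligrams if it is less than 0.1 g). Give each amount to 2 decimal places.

bromocresol purple 14.86 mg; arabinose 74.71 g; tryptone 44.27 g; sodium nitrate 1.13 g

Scale factor relative to 1 L: 2.767.
bromocresol purple: 5.37 mg/L × 2.767 L = 14.86 mg
arabinose: 2.7% w/v = 27 g/L → 27 × 2.767 L = 74.71 g
tryptone: 1.6 g per 100 mL × 2767 mL ÷ 100 = 44.27 g
sodium nitrate: 0.407 g/L × 2.767 L = 1.13 g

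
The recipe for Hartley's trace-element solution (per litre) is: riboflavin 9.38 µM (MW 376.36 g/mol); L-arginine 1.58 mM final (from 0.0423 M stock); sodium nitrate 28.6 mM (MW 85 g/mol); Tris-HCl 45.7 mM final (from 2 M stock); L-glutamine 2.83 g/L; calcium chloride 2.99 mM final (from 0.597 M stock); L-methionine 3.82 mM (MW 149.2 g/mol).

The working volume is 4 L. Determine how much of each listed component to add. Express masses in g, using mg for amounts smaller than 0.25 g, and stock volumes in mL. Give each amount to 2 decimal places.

riboflavin 14.12 mg; L-arginine 149.41 mL; sodium nitrate 9.72 g; Tris-HCl 91.40 mL; L-glutamine 11.32 g; calcium chloride 20.03 mL; L-methionine 2.28 g

Working volume: 4 L.
riboflavin: 9.38 µmol/L × 376.36 g/mol × 4 L ÷ 1000 = 14.12 mg
L-arginine: C1V1 = C2V2 → 1.58 mM × 4000 mL ÷ 42.3 mM = 149.41 mL
sodium nitrate: 28.6 mmol/L × 85 g/mol × 4 L ÷ 1000 = 9.72 g
Tris-HCl: V = C2·V2/C1 = 45.7 mM × 4000 mL ÷ 2000 mM = 91.40 mL
L-glutamine: 2.83 g/L × 4 L = 11.32 g
calcium chloride: dilute stock: 2.99 mM × 4000 mL ÷ 597 mM = 20.03 mL
L-methionine: 3.82 mmol/L × 149.2 g/mol × 4 L ÷ 1000 = 2.28 g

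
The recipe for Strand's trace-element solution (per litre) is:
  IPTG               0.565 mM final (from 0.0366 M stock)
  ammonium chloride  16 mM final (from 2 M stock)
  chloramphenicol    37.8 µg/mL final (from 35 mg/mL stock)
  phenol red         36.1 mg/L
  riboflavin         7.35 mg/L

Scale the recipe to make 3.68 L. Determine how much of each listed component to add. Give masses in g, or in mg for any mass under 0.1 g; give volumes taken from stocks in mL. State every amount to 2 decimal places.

IPTG 56.81 mL; ammonium chloride 29.44 mL; chloramphenicol 3.97 mL; phenol red 0.13 g; riboflavin 27.05 mg

Working volume: 3.68 L.
IPTG: C1V1 = C2V2 → 0.565 mM × 3680 mL ÷ 36.6 mM = 56.81 mL
ammonium chloride: C1V1 = C2V2 → 16 mM × 3680 mL ÷ 2000 mM = 29.44 mL
chloramphenicol: C1V1 = C2V2 → 37.8 µg/mL × 3680 mL ÷ 35000 µg/mL = 3.97 mL
phenol red: 36.1 mg/L × 3.68 L = 132.848 mg = 0.13 g
riboflavin: 7.35 mg/L × 3.68 L = 27.05 mg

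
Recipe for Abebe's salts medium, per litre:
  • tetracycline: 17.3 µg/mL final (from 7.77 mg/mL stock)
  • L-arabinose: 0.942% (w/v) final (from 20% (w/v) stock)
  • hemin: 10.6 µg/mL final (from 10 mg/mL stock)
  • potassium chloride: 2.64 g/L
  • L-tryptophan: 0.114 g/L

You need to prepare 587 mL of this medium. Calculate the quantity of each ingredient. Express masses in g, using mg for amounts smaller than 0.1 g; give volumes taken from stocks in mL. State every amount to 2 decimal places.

tetracycline 1.31 mL; L-arabinose 27.65 mL; hemin 0.62 mL; potassium chloride 1.55 g; L-tryptophan 66.92 mg

Working volume: 587 mL = 0.587 L.
tetracycline: dilute stock: 17.3 µg/mL × 587 mL ÷ 7770 µg/mL = 1.31 mL
L-arabinose: dilute stock: 0.942% ÷ 20% × 587 mL = 27.65 mL
hemin: V = C2·V2/C1 = 10.6 µg/mL × 587 mL ÷ 10000 µg/mL = 0.62 mL
potassium chloride: 2.64 g/L × 0.587 L = 1.55 g
L-tryptophan: 0.114 g/L × 0.587 L = 0.066918 g = 66.92 mg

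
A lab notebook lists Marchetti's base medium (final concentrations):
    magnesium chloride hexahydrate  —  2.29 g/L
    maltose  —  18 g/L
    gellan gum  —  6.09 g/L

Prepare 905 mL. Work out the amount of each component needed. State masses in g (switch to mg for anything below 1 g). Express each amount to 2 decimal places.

Working volume: 905 mL = 0.905 L.
magnesium chloride hexahydrate: 2.29 g/L × 0.905 L = 2.07 g
maltose: 18 g/L × 0.905 L = 16.29 g
gellan gum: 6.09 g/L × 0.905 L = 5.51 g

magnesium chloride hexahydrate 2.07 g; maltose 16.29 g; gellan gum 5.51 g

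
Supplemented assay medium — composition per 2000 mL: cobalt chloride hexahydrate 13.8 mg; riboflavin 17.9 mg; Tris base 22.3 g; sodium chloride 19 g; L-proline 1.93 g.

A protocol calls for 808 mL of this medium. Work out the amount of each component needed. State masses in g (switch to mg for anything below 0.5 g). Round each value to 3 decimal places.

cobalt chloride hexahydrate 5.575 mg; riboflavin 7.232 mg; Tris base 9.009 g; sodium chloride 7.676 g; L-proline 0.780 g

Scale factor = 808 mL / 2000 mL = 0.404.
cobalt chloride hexahydrate: 13.8 mg × (808 mL / 2000 mL) = 5.575 mg
riboflavin: 17.9 mg × (808 mL / 2000 mL) = 7.232 mg
Tris base: 22.3 g × (808 mL / 2000 mL) = 9.009 g
sodium chloride: 19 g × (808 mL / 2000 mL) = 7.676 g
L-proline: 1.93 g × (808 mL / 2000 mL) = 0.780 g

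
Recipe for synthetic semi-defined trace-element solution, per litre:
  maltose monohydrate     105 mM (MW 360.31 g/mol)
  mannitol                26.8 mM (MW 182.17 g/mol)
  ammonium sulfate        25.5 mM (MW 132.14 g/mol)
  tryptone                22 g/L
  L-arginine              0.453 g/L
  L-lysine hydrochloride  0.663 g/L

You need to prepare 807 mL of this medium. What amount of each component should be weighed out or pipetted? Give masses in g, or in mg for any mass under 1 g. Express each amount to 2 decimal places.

maltose monohydrate 30.53 g; mannitol 3.94 g; ammonium sulfate 2.72 g; tryptone 17.75 g; L-arginine 365.57 mg; L-lysine hydrochloride 535.04 mg

Working volume: 807 mL = 0.807 L.
maltose monohydrate: 105 mmol/L × 360.31 g/mol × 0.807 L ÷ 1000 = 30.53 g
mannitol: 26.8 mmol/L × 182.17 g/mol × 0.807 L ÷ 1000 = 3.94 g
ammonium sulfate: 25.5 mmol/L × 132.14 g/mol × 0.807 L ÷ 1000 = 2.72 g
tryptone: 22 g/L × 0.807 L = 17.75 g
L-arginine: 0.453 g/L × 0.807 L = 0.365571 g = 365.57 mg
L-lysine hydrochloride: 0.663 g/L × 0.807 L = 0.535041 g = 535.04 mg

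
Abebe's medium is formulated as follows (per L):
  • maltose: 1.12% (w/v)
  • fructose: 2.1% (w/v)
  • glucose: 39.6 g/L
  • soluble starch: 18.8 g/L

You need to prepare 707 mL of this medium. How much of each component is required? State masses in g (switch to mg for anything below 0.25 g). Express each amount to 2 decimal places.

Scale factor relative to 1 L: 0.707.
maltose: 1.12% w/v = 11.2 g/L → 11.2 × 0.707 L = 7.92 g
fructose: 2.1% w/v = 21 g/L → 21 × 0.707 L = 14.85 g
glucose: 39.6 g/L × 0.707 L = 28.00 g
soluble starch: 18.8 g/L × 0.707 L = 13.29 g

maltose 7.92 g; fructose 14.85 g; glucose 28.00 g; soluble starch 13.29 g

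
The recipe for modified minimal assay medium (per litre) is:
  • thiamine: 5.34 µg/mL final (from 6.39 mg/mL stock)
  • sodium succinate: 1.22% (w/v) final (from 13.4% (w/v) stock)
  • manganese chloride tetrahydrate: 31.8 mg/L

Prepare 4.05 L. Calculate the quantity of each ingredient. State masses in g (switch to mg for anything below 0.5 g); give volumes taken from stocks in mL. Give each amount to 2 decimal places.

Scale factor relative to 1 L: 4.05.
thiamine: dilute stock: 5.34 µg/mL × 4050 mL ÷ 6390 µg/mL = 3.38 mL
sodium succinate: dilute stock: 1.22% ÷ 13.4% × 4050 mL = 368.73 mL
manganese chloride tetrahydrate: 31.8 mg/L × 4.05 L = 128.79 mg

thiamine 3.38 mL; sodium succinate 368.73 mL; manganese chloride tetrahydrate 128.79 mg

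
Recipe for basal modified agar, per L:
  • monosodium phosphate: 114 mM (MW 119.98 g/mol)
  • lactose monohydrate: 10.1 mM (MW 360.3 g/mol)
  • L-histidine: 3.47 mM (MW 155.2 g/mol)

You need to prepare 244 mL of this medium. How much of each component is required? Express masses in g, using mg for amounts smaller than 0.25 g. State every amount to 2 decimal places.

Scale factor relative to 1 L: 0.244.
monosodium phosphate: 114 mmol/L × 119.98 g/mol × 0.244 L ÷ 1000 = 3.34 g
lactose monohydrate: 10.1 mmol/L × 360.3 g/mol × 0.244 L ÷ 1000 = 0.89 g
L-histidine: 3.47 mmol/L × 155.2 mg/mmol × 0.244 L = 131.40 mg

monosodium phosphate 3.34 g; lactose monohydrate 0.89 g; L-histidine 131.40 mg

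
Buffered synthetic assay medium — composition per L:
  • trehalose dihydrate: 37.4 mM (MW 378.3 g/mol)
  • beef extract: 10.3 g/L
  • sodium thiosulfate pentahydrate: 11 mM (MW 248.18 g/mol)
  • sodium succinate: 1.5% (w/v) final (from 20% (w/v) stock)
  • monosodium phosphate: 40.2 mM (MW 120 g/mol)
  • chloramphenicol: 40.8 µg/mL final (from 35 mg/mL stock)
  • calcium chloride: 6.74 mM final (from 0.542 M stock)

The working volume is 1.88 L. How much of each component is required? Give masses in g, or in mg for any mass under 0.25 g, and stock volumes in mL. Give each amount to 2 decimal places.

Working volume: 1.88 L.
trehalose dihydrate: 37.4 mmol/L × 378.3 g/mol × 1.88 L ÷ 1000 = 26.60 g
beef extract: 10.3 g/L × 1.88 L = 19.36 g
sodium thiosulfate pentahydrate: 11 mmol/L × 248.18 g/mol × 1.88 L ÷ 1000 = 5.13 g
sodium succinate: dilute stock: 1.5% ÷ 20% × 1880 mL = 141.00 mL
monosodium phosphate: 40.2 mmol/L × 120 g/mol × 1.88 L ÷ 1000 = 9.07 g
chloramphenicol: C1V1 = C2V2 → 40.8 µg/mL × 1880 mL ÷ 35000 µg/mL = 2.19 mL
calcium chloride: V = C2·V2/C1 = 6.74 mM × 1880 mL ÷ 542 mM = 23.38 mL

trehalose dihydrate 26.60 g; beef extract 19.36 g; sodium thiosulfate pentahydrate 5.13 g; sodium succinate 141.00 mL; monosodium phosphate 9.07 g; chloramphenicol 2.19 mL; calcium chloride 23.38 mL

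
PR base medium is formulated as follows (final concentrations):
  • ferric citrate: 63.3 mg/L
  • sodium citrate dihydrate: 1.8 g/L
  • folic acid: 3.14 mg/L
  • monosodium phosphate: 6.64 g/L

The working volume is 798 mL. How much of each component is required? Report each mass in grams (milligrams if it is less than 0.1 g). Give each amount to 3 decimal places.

Working volume: 798 mL = 0.798 L.
ferric citrate: 63.3 mg/L × 0.798 L = 50.513 mg
sodium citrate dihydrate: 1.8 g/L × 0.798 L = 1.436 g
folic acid: 3.14 mg/L × 0.798 L = 2.506 mg
monosodium phosphate: 6.64 g/L × 0.798 L = 5.299 g

ferric citrate 50.513 mg; sodium citrate dihydrate 1.436 g; folic acid 2.506 mg; monosodium phosphate 5.299 g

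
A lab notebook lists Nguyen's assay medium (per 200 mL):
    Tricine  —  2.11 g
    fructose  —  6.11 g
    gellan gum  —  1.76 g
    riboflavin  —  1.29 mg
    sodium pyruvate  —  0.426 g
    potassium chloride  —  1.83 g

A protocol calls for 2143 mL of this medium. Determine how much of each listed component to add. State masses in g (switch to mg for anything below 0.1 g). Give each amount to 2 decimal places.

Tricine 22.61 g; fructose 65.47 g; gellan gum 18.86 g; riboflavin 13.82 mg; sodium pyruvate 4.56 g; potassium chloride 19.61 g

Ratio of target to recipe volume: 2143 / 200 = 10.715.
Tricine: 2.11 g × (2143 mL / 200 mL) = 22.61 g
fructose: 6.11 g × (2143 mL / 200 mL) = 65.47 g
gellan gum: 1.76 g × (2143 mL / 200 mL) = 18.86 g
riboflavin: 1.29 mg × (2143 mL / 200 mL) = 13.82 mg
sodium pyruvate: 0.426 g × (2143 mL / 200 mL) = 4.56 g
potassium chloride: 1.83 g × (2143 mL / 200 mL) = 19.61 g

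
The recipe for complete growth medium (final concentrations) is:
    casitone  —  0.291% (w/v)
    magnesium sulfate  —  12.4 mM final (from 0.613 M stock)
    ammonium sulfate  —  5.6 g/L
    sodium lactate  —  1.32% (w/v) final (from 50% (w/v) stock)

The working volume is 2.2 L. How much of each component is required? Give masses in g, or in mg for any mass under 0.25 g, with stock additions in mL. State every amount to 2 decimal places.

casitone 6.40 g; magnesium sulfate 44.50 mL; ammonium sulfate 12.32 g; sodium lactate 58.08 mL

Scale factor relative to 1 L: 2.2.
casitone: 0.291% w/v = 2.91 g/L → 2.91 × 2.2 L = 6.40 g
magnesium sulfate: dilute stock: 12.4 mM × 2200 mL ÷ 613 mM = 44.50 mL
ammonium sulfate: 5.6 g/L × 2.2 L = 12.32 g
sodium lactate: dilute stock: 1.32% ÷ 50% × 2200 mL = 58.08 mL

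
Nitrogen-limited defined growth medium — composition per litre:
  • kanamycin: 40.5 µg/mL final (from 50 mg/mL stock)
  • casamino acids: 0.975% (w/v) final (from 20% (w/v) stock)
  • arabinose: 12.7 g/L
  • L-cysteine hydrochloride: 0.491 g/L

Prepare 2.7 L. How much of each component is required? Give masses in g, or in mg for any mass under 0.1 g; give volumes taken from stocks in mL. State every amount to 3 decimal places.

kanamycin 2.187 mL; casamino acids 131.625 mL; arabinose 34.290 g; L-cysteine hydrochloride 1.326 g

Working volume: 2.7 L.
kanamycin: dilute stock: 40.5 µg/mL × 2700 mL ÷ 50000 µg/mL = 2.187 mL
casamino acids: C1V1 = C2V2 → 0.975% ÷ 20% × 2700 mL = 131.625 mL
arabinose: 12.7 g/L × 2.7 L = 34.290 g
L-cysteine hydrochloride: 0.491 g/L × 2.7 L = 1.326 g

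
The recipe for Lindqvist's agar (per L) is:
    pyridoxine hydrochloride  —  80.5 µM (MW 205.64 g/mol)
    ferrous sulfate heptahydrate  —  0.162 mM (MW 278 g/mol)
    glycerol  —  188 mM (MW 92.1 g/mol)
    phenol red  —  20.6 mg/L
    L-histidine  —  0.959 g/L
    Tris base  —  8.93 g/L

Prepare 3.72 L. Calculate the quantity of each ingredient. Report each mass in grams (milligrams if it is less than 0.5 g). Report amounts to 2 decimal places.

pyridoxine hydrochloride 61.58 mg; ferrous sulfate heptahydrate 167.53 mg; glycerol 64.41 g; phenol red 76.63 mg; L-histidine 3.57 g; Tris base 33.22 g

Scale factor relative to 1 L: 3.72.
pyridoxine hydrochloride: 80.5 µmol/L × 205.64 g/mol × 3.72 L ÷ 1000 = 61.58 mg
ferrous sulfate heptahydrate: 0.162 mmol/L × 278 mg/mmol × 3.72 L = 167.53 mg
glycerol: 188 mmol/L × 92.1 g/mol × 3.72 L ÷ 1000 = 64.41 g
phenol red: 20.6 mg/L × 3.72 L = 76.63 mg
L-histidine: 0.959 g/L × 3.72 L = 3.57 g
Tris base: 8.93 g/L × 3.72 L = 33.22 g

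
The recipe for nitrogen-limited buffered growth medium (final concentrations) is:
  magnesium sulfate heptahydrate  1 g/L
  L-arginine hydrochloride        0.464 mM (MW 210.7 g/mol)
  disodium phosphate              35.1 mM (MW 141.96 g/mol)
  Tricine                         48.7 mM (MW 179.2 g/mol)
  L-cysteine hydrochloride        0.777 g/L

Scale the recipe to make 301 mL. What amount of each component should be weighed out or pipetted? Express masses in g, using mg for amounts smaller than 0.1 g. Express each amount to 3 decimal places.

magnesium sulfate heptahydrate 0.301 g; L-arginine hydrochloride 29.427 mg; disodium phosphate 1.500 g; Tricine 2.627 g; L-cysteine hydrochloride 0.234 g

Working volume: 301 mL = 0.301 L.
magnesium sulfate heptahydrate: 1 g/L × 0.301 L = 0.301 g
L-arginine hydrochloride: 0.464 mmol/L × 210.7 mg/mmol × 0.301 L = 29.427 mg
disodium phosphate: 35.1 mmol/L × 141.96 g/mol × 0.301 L ÷ 1000 = 1.500 g
Tricine: 48.7 mmol/L × 179.2 g/mol × 0.301 L ÷ 1000 = 2.627 g
L-cysteine hydrochloride: 0.777 g/L × 0.301 L = 0.234 g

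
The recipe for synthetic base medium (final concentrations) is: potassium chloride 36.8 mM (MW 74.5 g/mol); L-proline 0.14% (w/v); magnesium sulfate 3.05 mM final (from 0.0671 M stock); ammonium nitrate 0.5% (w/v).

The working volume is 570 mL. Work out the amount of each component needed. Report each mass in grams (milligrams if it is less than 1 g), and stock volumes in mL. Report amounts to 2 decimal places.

Target volume = 570 mL = 0.57 L.
potassium chloride: 36.8 mmol/L × 74.5 g/mol × 0.57 L ÷ 1000 = 1.56 g
L-proline: 0.14% w/v = 1.4 g/L → 1.4 × 0.57 L = 0.798 g = 798.00 mg
magnesium sulfate: dilute stock: 3.05 mM × 570 mL ÷ 67.1 mM = 25.91 mL
ammonium nitrate: 0.5 g per 100 mL × 570 mL ÷ 100 = 2.85 g

potassium chloride 1.56 g; L-proline 798.00 mg; magnesium sulfate 25.91 mL; ammonium nitrate 2.85 g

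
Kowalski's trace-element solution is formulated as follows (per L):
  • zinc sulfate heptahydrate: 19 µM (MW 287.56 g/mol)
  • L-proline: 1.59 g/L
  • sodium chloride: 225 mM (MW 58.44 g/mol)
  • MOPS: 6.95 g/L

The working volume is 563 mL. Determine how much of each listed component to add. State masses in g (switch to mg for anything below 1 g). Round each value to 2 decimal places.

Scale factor relative to 1 L: 0.563.
zinc sulfate heptahydrate: 19 µmol/L × 287.56 g/mol × 0.563 L ÷ 1000 = 3.08 mg
L-proline: 1.59 g/L × 0.563 L = 0.89517 g = 895.17 mg
sodium chloride: 225 mmol/L × 58.44 g/mol × 0.563 L ÷ 1000 = 7.40 g
MOPS: 6.95 g/L × 0.563 L = 3.91 g

zinc sulfate heptahydrate 3.08 mg; L-proline 895.17 mg; sodium chloride 7.40 g; MOPS 3.91 g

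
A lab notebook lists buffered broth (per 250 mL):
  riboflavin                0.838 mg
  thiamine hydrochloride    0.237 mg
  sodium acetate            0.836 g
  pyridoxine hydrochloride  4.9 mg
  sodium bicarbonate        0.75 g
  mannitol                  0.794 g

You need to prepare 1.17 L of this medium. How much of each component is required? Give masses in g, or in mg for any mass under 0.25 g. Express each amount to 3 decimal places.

riboflavin 3.922 mg; thiamine hydrochloride 1.109 mg; sodium acetate 3.912 g; pyridoxine hydrochloride 22.932 mg; sodium bicarbonate 3.510 g; mannitol 3.716 g

Scale factor = 1170 mL / 250 mL = 4.68.
riboflavin: 0.838 mg × (1170 mL / 250 mL) = 3.922 mg
thiamine hydrochloride: 0.237 mg × (1170 mL / 250 mL) = 1.109 mg
sodium acetate: 0.836 g × (1170 mL / 250 mL) = 3.912 g
pyridoxine hydrochloride: 4.9 mg × (1170 mL / 250 mL) = 22.932 mg
sodium bicarbonate: 0.75 g × (1170 mL / 250 mL) = 3.510 g
mannitol: 0.794 g × (1170 mL / 250 mL) = 3.716 g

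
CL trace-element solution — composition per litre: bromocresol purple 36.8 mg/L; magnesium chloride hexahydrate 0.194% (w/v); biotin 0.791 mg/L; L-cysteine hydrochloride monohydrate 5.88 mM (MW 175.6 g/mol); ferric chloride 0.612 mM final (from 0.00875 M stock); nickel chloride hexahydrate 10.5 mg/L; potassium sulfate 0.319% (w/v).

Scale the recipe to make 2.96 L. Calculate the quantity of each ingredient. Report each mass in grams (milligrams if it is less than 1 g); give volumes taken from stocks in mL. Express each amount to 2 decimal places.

Scale factor relative to 1 L: 2.96.
bromocresol purple: 36.8 mg/L × 2.96 L = 108.93 mg
magnesium chloride hexahydrate: 0.194 g per 100 mL × 2960 mL ÷ 100 = 5.74 g
biotin: 0.791 mg/L × 2.96 L = 2.34 mg
L-cysteine hydrochloride monohydrate: 5.88 mmol/L × 175.6 g/mol × 2.96 L ÷ 1000 = 3.06 g
ferric chloride: C1V1 = C2V2 → 0.612 mM × 2960 mL ÷ 8.75 mM = 207.03 mL
nickel chloride hexahydrate: 10.5 mg/L × 2.96 L = 31.08 mg
potassium sulfate: 0.319 g per 100 mL × 2960 mL ÷ 100 = 9.44 g

bromocresol purple 108.93 mg; magnesium chloride hexahydrate 5.74 g; biotin 2.34 mg; L-cysteine hydrochloride monohydrate 3.06 g; ferric chloride 207.03 mL; nickel chloride hexahydrate 31.08 mg; potassium sulfate 9.44 g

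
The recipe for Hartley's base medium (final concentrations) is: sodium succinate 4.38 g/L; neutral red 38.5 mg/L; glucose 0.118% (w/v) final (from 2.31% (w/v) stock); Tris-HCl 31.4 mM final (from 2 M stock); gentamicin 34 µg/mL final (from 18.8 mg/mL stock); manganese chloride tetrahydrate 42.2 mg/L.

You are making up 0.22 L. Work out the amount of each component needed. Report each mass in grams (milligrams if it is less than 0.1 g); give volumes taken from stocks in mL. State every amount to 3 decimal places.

sodium succinate 0.964 g; neutral red 8.470 mg; glucose 11.238 mL; Tris-HCl 3.454 mL; gentamicin 0.398 mL; manganese chloride tetrahydrate 9.284 mg

Working volume: 0.22 L.
sodium succinate: 4.38 g/L × 0.22 L = 0.964 g
neutral red: 38.5 mg/L × 0.22 L = 8.470 mg
glucose: dilute stock: 0.118% ÷ 2.31% × 220 mL = 11.238 mL
Tris-HCl: V = C2·V2/C1 = 31.4 mM × 220 mL ÷ 2000 mM = 3.454 mL
gentamicin: C1V1 = C2V2 → 34 µg/mL × 220 mL ÷ 18800 µg/mL = 0.398 mL
manganese chloride tetrahydrate: 42.2 mg/L × 0.22 L = 9.284 mg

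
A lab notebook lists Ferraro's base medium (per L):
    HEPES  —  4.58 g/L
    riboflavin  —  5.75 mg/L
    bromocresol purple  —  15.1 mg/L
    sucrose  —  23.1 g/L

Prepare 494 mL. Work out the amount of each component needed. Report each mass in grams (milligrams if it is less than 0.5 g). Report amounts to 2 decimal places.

HEPES 2.26 g; riboflavin 2.84 mg; bromocresol purple 7.46 mg; sucrose 11.41 g

Scale factor relative to 1 L: 0.494.
HEPES: 4.58 g/L × 0.494 L = 2.26 g
riboflavin: 5.75 mg/L × 0.494 L = 2.84 mg
bromocresol purple: 15.1 mg/L × 0.494 L = 7.46 mg
sucrose: 23.1 g/L × 0.494 L = 11.41 g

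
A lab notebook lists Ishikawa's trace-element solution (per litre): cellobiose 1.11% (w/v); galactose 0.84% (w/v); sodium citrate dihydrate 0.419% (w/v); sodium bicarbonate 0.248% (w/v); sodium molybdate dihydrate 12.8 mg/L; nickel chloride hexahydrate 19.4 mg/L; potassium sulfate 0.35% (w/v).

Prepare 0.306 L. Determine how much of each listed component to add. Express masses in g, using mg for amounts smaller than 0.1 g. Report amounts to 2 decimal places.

Working volume: 0.306 L.
cellobiose: 1.11 g per 100 mL × 306 mL ÷ 100 = 3.40 g
galactose: 0.84 g per 100 mL × 306 mL ÷ 100 = 2.57 g
sodium citrate dihydrate: 0.419% w/v = 4.19 g/L → 4.19 × 0.306 L = 1.28 g
sodium bicarbonate: 0.248 g per 100 mL × 306 mL ÷ 100 = 0.76 g
sodium molybdate dihydrate: 12.8 mg/L × 0.306 L = 3.92 mg
nickel chloride hexahydrate: 19.4 mg/L × 0.306 L = 5.94 mg
potassium sulfate: 0.35% w/v = 3.5 g/L → 3.5 × 0.306 L = 1.07 g

cellobiose 3.40 g; galactose 2.57 g; sodium citrate dihydrate 1.28 g; sodium bicarbonate 0.76 g; sodium molybdate dihydrate 3.92 mg; nickel chloride hexahydrate 5.94 mg; potassium sulfate 1.07 g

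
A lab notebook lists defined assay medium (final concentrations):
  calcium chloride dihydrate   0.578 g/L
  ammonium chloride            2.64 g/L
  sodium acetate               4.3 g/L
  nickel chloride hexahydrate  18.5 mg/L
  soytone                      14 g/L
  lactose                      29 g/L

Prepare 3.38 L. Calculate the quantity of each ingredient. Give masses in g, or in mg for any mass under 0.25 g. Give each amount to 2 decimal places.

Scale factor relative to 1 L: 3.38.
calcium chloride dihydrate: 0.578 g/L × 3.38 L = 1.95 g
ammonium chloride: 2.64 g/L × 3.38 L = 8.92 g
sodium acetate: 4.3 g/L × 3.38 L = 14.53 g
nickel chloride hexahydrate: 18.5 mg/L × 3.38 L = 62.53 mg
soytone: 14 g/L × 3.38 L = 47.32 g
lactose: 29 g/L × 3.38 L = 98.02 g

calcium chloride dihydrate 1.95 g; ammonium chloride 8.92 g; sodium acetate 14.53 g; nickel chloride hexahydrate 62.53 mg; soytone 47.32 g; lactose 98.02 g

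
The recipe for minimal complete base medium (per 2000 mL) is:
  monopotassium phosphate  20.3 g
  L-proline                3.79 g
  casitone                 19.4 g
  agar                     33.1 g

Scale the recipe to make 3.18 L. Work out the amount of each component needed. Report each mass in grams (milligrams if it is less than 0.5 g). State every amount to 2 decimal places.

monopotassium phosphate 32.28 g; L-proline 6.03 g; casitone 30.85 g; agar 52.63 g

Ratio of target to recipe volume: 3180 / 2000 = 1.59.
monopotassium phosphate: 20.3 g × (3180 mL / 2000 mL) = 32.28 g
L-proline: 3.79 g × (3180 mL / 2000 mL) = 6.03 g
casitone: 19.4 g × (3180 mL / 2000 mL) = 30.85 g
agar: 33.1 g × (3180 mL / 2000 mL) = 52.63 g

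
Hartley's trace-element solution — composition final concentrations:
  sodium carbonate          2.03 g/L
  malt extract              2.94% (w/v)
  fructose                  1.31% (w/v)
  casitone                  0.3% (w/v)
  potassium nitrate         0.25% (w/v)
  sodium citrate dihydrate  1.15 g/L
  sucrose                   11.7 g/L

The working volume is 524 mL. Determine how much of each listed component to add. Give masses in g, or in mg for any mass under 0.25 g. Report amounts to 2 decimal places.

sodium carbonate 1.06 g; malt extract 15.41 g; fructose 6.86 g; casitone 1.57 g; potassium nitrate 1.31 g; sodium citrate dihydrate 0.60 g; sucrose 6.13 g

Working volume: 524 mL = 0.524 L.
sodium carbonate: 2.03 g/L × 0.524 L = 1.06 g
malt extract: 2.94% w/v = 29.4 g/L → 29.4 × 0.524 L = 15.41 g
fructose: 1.31% w/v = 13.1 g/L → 13.1 × 0.524 L = 6.86 g
casitone: 0.3 g per 100 mL × 524 mL ÷ 100 = 1.57 g
potassium nitrate: 0.25 g per 100 mL × 524 mL ÷ 100 = 1.31 g
sodium citrate dihydrate: 1.15 g/L × 0.524 L = 0.60 g
sucrose: 11.7 g/L × 0.524 L = 6.13 g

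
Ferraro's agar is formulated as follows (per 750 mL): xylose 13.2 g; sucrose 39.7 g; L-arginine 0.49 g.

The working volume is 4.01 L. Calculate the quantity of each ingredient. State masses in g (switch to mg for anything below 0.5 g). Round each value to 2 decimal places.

xylose 70.58 g; sucrose 212.26 g; L-arginine 2.62 g

Scale factor = 4010 mL / 750 mL = 5.34667.
xylose: 13.2 g × (4010 mL / 750 mL) = 70.58 g
sucrose: 39.7 g × (4010 mL / 750 mL) = 212.26 g
L-arginine: 0.49 g × (4010 mL / 750 mL) = 2.62 g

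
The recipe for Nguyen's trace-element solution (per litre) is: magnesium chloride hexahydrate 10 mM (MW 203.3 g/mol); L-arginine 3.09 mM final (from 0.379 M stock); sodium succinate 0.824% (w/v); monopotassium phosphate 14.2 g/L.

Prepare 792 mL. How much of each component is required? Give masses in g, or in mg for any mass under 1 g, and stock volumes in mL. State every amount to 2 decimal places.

magnesium chloride hexahydrate 1.61 g; L-arginine 6.46 mL; sodium succinate 6.53 g; monopotassium phosphate 11.25 g

Scale factor relative to 1 L: 0.792.
magnesium chloride hexahydrate: 10 mmol/L × 203.3 g/mol × 0.792 L ÷ 1000 = 1.61 g
L-arginine: V = C2·V2/C1 = 3.09 mM × 792 mL ÷ 379 mM = 6.46 mL
sodium succinate: 0.824 g per 100 mL × 792 mL ÷ 100 = 6.53 g
monopotassium phosphate: 14.2 g/L × 0.792 L = 11.25 g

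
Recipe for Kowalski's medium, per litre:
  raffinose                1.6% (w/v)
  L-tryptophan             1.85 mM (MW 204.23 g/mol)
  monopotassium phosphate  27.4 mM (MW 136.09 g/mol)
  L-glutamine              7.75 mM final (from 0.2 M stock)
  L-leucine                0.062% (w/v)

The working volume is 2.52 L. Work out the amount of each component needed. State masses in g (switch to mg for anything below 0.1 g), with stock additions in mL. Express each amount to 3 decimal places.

Scale factor relative to 1 L: 2.52.
raffinose: 1.6% w/v = 16 g/L → 16 × 2.52 L = 40.320 g
L-tryptophan: 1.85 mmol/L × 204.23 g/mol × 2.52 L ÷ 1000 = 0.952 g
monopotassium phosphate: 27.4 mmol/L × 136.09 g/mol × 2.52 L ÷ 1000 = 9.397 g
L-glutamine: C1V1 = C2V2 → 7.75 mM × 2520 mL ÷ 200 mM = 97.650 mL
L-leucine: 0.062% w/v = 0.62 g/L → 0.62 × 2.52 L = 1.562 g

raffinose 40.320 g; L-tryptophan 0.952 g; monopotassium phosphate 9.397 g; L-glutamine 97.650 mL; L-leucine 1.562 g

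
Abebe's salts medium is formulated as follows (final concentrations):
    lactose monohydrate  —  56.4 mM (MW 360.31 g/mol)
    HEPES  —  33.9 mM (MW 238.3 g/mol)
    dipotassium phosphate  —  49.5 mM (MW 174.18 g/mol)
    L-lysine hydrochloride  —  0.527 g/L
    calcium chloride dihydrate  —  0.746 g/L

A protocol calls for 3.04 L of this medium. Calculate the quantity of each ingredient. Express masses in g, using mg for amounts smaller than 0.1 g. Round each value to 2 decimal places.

lactose monohydrate 61.78 g; HEPES 24.56 g; dipotassium phosphate 26.21 g; L-lysine hydrochloride 1.60 g; calcium chloride dihydrate 2.27 g

Scale factor relative to 1 L: 3.04.
lactose monohydrate: 56.4 mmol/L × 360.31 g/mol × 3.04 L ÷ 1000 = 61.78 g
HEPES: 33.9 mmol/L × 238.3 g/mol × 3.04 L ÷ 1000 = 24.56 g
dipotassium phosphate: 49.5 mmol/L × 174.18 g/mol × 3.04 L ÷ 1000 = 26.21 g
L-lysine hydrochloride: 0.527 g/L × 3.04 L = 1.60 g
calcium chloride dihydrate: 0.746 g/L × 3.04 L = 2.27 g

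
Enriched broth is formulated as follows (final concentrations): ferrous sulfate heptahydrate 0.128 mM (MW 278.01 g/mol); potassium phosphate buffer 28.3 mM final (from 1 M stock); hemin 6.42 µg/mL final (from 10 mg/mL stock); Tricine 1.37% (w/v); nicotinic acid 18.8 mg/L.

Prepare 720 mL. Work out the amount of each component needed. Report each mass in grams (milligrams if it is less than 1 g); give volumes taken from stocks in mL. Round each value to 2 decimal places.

ferrous sulfate heptahydrate 25.62 mg; potassium phosphate buffer 20.38 mL; hemin 0.46 mL; Tricine 9.86 g; nicotinic acid 13.54 mg

Scale factor relative to 1 L: 0.72.
ferrous sulfate heptahydrate: 0.128 mmol/L × 278.01 mg/mmol × 0.72 L = 25.62 mg
potassium phosphate buffer: dilute stock: 28.3 mM × 720 mL ÷ 1000 mM = 20.38 mL
hemin: dilute stock: 6.42 µg/mL × 720 mL ÷ 10000 µg/mL = 0.46 mL
Tricine: 1.37 g per 100 mL × 720 mL ÷ 100 = 9.86 g
nicotinic acid: 18.8 mg/L × 0.72 L = 13.54 mg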